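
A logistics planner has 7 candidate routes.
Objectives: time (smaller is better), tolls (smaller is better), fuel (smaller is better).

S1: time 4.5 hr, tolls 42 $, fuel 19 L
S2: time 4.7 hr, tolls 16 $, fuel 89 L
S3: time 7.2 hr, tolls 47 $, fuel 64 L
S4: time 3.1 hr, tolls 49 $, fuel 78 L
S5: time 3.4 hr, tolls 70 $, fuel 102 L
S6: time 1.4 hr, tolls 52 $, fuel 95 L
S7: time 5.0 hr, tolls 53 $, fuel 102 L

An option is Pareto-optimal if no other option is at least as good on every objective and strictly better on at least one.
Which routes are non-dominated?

S1, S2, S4, S6

S1: not dominated (best fuel).
S2: not dominated (best tolls).
S3: dominated by S1 (time 4.5≤7.2, tolls 42≤47, fuel 19≤64).
S4: not dominated.
S5: dominated by S4 (time 3.1≤3.4, tolls 49≤70, fuel 78≤102).
S6: not dominated (best time).
S7: dominated by S1 (time 4.5≤5.0, tolls 42≤53, fuel 19≤102).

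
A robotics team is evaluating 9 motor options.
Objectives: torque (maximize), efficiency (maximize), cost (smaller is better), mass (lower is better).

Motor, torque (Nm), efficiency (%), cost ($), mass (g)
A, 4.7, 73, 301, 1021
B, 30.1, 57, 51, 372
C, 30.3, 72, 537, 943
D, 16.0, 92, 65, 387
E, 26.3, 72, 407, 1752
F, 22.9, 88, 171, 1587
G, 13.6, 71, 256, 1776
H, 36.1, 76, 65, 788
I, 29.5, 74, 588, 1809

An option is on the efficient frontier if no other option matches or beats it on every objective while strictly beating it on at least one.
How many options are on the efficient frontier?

4

A: dominated by D (torque 16.0≥4.7, efficiency 92≥73, cost 65≤301, mass 387≤1021).
B: not dominated (best cost).
C: dominated by H (torque 36.1≥30.3, efficiency 76≥72, cost 65≤537, mass 788≤943).
D: not dominated (best efficiency).
E: dominated by H (torque 36.1≥26.3, efficiency 76≥72, cost 65≤407, mass 788≤1752).
F: not dominated.
G: dominated by D (torque 16.0≥13.6, efficiency 92≥71, cost 65≤256, mass 387≤1776).
H: not dominated (best torque).
I: dominated by H (torque 36.1≥29.5, efficiency 76≥74, cost 65≤588, mass 788≤1809).
Pareto-optimal: B, D, F, H → 4.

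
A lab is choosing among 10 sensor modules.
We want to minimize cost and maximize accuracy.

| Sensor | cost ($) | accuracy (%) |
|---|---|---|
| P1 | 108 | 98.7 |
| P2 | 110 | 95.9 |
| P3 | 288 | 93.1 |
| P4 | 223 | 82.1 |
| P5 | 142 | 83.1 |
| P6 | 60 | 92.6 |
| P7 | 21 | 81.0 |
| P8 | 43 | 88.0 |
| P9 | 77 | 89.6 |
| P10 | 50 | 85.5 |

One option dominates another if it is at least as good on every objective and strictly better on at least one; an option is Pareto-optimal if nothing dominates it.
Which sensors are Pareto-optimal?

P1, P6, P7, P8

P1: not dominated (best accuracy).
P2: dominated by P1 (cost 108≤110, accuracy 98.7≥95.9).
P3: dominated by P1 (cost 108≤288, accuracy 98.7≥93.1).
P4: dominated by P1 (cost 108≤223, accuracy 98.7≥82.1).
P5: dominated by P1 (cost 108≤142, accuracy 98.7≥83.1).
P6: not dominated.
P7: not dominated (best cost).
P8: not dominated.
P9: dominated by P6 (cost 60≤77, accuracy 92.6≥89.6).
P10: dominated by P8 (cost 43≤50, accuracy 88.0≥85.5).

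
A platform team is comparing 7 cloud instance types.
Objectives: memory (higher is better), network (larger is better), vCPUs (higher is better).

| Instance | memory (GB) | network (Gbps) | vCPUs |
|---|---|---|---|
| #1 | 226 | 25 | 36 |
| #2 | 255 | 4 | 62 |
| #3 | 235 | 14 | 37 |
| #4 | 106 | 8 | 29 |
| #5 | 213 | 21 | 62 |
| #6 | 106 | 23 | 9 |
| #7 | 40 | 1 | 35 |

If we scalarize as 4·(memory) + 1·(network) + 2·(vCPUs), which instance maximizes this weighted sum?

#1: 4·226 + 1·25 + 2·36 = 1001
#2: 4·255 + 1·4 + 2·62 = 1148
#3: 4·235 + 1·14 + 2·37 = 1028
#4: 4·106 + 1·8 + 2·29 = 490
#5: 4·213 + 1·21 + 2·62 = 997
#6: 4·106 + 1·23 + 2·9 = 465
#7: 4·40 + 1·1 + 2·35 = 231
Highest: #2 at 1148.

#2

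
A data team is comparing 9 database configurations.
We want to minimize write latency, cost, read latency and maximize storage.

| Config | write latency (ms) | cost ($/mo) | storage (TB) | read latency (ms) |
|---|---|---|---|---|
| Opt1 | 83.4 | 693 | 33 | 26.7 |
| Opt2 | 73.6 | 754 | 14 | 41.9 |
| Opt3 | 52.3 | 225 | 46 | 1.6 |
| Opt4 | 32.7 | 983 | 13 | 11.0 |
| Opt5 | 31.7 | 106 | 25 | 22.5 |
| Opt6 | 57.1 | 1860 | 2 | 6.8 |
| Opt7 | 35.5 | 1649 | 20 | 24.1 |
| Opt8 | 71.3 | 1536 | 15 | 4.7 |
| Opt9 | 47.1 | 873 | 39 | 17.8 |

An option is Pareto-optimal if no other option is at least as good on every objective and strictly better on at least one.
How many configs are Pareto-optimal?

Opt1: dominated by Opt3 (write latency 52.3≤83.4, cost 225≤693, storage 46≥33, read latency 1.6≤26.7).
Opt2: dominated by Opt3 (write latency 52.3≤73.6, cost 225≤754, storage 46≥14, read latency 1.6≤41.9).
Opt3: not dominated (best storage).
Opt4: not dominated.
Opt5: not dominated (best write latency).
Opt6: dominated by Opt3 (write latency 52.3≤57.1, cost 225≤1860, storage 46≥2, read latency 1.6≤6.8).
Opt7: dominated by Opt5 (write latency 31.7≤35.5, cost 106≤1649, storage 25≥20, read latency 22.5≤24.1).
Opt8: dominated by Opt3 (write latency 52.3≤71.3, cost 225≤1536, storage 46≥15, read latency 1.6≤4.7).
Opt9: not dominated.
Pareto-optimal: Opt3, Opt4, Opt5, Opt9 → 4.

4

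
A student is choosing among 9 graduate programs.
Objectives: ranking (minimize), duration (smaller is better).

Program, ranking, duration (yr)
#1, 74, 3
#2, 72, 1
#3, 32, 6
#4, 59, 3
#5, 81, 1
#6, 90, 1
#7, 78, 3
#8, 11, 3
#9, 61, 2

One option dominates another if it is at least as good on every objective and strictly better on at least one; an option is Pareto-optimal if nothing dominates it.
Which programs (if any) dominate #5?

#2

#2: ranking 72≤81, duration 1≤1 — dominates #5.
Others (#1, #3, #4, #6, #7, #8, #9) are each worse than #5 on at least one objective.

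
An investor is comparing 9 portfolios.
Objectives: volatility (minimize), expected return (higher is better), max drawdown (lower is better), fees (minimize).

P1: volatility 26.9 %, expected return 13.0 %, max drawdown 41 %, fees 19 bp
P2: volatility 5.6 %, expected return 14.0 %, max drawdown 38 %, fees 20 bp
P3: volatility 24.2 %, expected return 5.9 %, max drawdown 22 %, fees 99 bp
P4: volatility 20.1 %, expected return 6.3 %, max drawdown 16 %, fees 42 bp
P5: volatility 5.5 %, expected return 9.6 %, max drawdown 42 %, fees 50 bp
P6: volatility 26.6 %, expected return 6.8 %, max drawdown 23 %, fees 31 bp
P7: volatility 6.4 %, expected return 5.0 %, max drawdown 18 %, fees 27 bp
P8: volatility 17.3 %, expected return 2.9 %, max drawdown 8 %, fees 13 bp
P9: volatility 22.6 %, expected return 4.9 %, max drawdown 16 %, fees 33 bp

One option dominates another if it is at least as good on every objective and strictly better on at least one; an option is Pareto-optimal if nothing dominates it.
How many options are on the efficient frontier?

P1: not dominated.
P2: not dominated (best expected return).
P3: dominated by P4 (volatility 20.1≤24.2, expected return 6.3≥5.9, max drawdown 16≤22, fees 42≤99).
P4: not dominated.
P5: not dominated (best volatility).
P6: not dominated.
P7: not dominated.
P8: not dominated (best max drawdown).
P9: not dominated.
Pareto-optimal: P1, P2, P4, P5, P6, P7, P8, P9 → 8.

8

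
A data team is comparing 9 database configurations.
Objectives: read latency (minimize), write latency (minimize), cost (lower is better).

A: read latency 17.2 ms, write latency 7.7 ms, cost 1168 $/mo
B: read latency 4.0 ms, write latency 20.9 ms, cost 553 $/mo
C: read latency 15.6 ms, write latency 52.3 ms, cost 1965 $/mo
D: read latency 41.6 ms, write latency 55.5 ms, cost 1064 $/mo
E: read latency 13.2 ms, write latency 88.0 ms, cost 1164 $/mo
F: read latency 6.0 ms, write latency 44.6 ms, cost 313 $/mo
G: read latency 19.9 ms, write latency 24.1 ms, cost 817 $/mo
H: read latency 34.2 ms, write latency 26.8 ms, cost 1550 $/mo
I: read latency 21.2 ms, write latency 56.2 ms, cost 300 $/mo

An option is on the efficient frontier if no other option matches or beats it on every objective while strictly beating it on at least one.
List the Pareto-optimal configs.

A, B, F, I

A: not dominated (best write latency).
B: not dominated (best read latency).
C: dominated by B (read latency 4.0≤15.6, write latency 20.9≤52.3, cost 553≤1965).
D: dominated by B (read latency 4.0≤41.6, write latency 20.9≤55.5, cost 553≤1064).
E: dominated by B (read latency 4.0≤13.2, write latency 20.9≤88.0, cost 553≤1164).
F: not dominated.
G: dominated by B (read latency 4.0≤19.9, write latency 20.9≤24.1, cost 553≤817).
H: dominated by A (read latency 17.2≤34.2, write latency 7.7≤26.8, cost 1168≤1550).
I: not dominated (best cost).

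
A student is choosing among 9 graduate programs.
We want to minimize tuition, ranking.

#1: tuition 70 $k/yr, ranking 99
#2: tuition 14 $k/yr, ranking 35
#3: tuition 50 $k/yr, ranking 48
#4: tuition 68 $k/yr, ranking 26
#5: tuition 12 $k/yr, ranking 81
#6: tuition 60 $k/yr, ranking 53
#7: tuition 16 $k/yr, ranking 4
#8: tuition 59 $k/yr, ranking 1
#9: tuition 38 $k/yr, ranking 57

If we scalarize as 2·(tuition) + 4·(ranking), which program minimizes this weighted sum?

#7

#1: 2·70 + 4·99 = 536
#2: 2·14 + 4·35 = 168
#3: 2·50 + 4·48 = 292
#4: 2·68 + 4·26 = 240
#5: 2·12 + 4·81 = 348
#6: 2·60 + 4·53 = 332
#7: 2·16 + 4·4 = 48
#8: 2·59 + 4·1 = 122
#9: 2·38 + 4·57 = 304
Lowest: #7 at 48.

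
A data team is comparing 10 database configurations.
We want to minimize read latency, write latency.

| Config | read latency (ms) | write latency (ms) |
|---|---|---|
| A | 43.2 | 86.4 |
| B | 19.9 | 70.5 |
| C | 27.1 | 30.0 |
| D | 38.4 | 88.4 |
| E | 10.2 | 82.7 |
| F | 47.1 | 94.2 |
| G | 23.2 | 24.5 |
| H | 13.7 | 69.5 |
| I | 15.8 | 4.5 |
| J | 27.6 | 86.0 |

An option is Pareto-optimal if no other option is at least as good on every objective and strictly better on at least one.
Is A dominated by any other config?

B vs A: read latency 19.9≤43.2, write latency 70.5≤86.4 — B is at least as good on every objective and strictly better on at least one, so B dominates A.

Yes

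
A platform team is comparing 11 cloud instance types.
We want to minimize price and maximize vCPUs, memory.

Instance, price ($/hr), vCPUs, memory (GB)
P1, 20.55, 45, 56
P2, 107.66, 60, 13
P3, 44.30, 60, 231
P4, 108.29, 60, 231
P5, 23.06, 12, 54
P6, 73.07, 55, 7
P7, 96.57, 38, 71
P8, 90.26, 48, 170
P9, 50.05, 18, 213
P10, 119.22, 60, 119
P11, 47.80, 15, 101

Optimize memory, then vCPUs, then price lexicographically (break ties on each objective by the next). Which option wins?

First maximize memory: best is 231, kept {P3, P4}.
Then maximize vCPUs: best is 60, kept {P3, P4}.
Then minimize price: best is 44.30, kept {P3}.

P3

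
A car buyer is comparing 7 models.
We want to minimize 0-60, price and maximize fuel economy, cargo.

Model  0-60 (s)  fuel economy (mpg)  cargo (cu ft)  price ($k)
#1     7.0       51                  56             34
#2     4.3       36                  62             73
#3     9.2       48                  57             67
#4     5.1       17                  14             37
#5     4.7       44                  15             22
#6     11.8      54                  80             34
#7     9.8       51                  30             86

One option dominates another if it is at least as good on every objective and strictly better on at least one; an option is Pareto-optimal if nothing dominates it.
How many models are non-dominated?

#1: not dominated.
#2: not dominated (best 0-60).
#3: not dominated.
#4: dominated by #5 (0-60 4.7≤5.1, fuel economy 44≥17, cargo 15≥14, price 22≤37).
#5: not dominated (best price).
#6: not dominated (best fuel economy).
#7: dominated by #1 (0-60 7.0≤9.8, fuel economy 51≥51, cargo 56≥30, price 34≤86).
Pareto-optimal: #1, #2, #3, #5, #6 → 5.

5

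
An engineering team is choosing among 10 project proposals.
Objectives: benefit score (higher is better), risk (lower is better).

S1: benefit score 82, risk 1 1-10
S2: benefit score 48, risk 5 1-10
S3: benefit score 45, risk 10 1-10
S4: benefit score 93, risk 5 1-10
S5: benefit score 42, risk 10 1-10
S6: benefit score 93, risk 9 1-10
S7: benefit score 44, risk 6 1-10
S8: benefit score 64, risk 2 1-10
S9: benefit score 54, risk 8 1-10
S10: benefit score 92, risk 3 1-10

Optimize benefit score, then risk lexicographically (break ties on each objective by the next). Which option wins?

First maximize benefit score: best is 93, kept {S4, S6}.
Then minimize risk: best is 5, kept {S4}.

S4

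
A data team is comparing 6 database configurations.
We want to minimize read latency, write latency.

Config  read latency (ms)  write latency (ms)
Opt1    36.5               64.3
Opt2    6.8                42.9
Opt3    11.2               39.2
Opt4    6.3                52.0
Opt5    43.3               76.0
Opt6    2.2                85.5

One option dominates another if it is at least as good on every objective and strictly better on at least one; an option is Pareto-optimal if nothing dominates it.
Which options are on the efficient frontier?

Opt1: dominated by Opt2 (read latency 6.8≤36.5, write latency 42.9≤64.3).
Opt2: not dominated.
Opt3: not dominated (best write latency).
Opt4: not dominated.
Opt5: dominated by Opt1 (read latency 36.5≤43.3, write latency 64.3≤76.0).
Opt6: not dominated (best read latency).

Opt2, Opt3, Opt4, Opt6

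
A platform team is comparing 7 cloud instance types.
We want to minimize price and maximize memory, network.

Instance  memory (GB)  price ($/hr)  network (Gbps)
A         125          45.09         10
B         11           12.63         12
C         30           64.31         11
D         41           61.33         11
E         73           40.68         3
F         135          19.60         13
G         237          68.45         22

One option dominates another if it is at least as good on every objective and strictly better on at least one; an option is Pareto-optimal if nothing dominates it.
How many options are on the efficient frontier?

3

A: dominated by F (memory 135≥125, price 19.60≤45.09, network 13≥10).
B: not dominated (best price).
C: dominated by D (memory 41≥30, price 61.33≤64.31, network 11≥11).
D: dominated by F (memory 135≥41, price 19.60≤61.33, network 13≥11).
E: dominated by F (memory 135≥73, price 19.60≤40.68, network 13≥3).
F: not dominated.
G: not dominated (best memory).
Pareto-optimal: B, F, G → 3.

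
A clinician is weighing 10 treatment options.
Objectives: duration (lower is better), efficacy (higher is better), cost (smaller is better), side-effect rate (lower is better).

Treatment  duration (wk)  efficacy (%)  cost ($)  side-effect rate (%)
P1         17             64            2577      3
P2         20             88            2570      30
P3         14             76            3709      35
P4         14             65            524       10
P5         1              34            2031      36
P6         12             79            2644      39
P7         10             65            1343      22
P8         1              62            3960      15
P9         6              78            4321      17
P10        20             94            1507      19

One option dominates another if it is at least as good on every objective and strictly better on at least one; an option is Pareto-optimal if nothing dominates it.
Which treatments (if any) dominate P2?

P10

P10: duration 20≤20, efficacy 94≥88, cost 1507≤2570, side-effect rate 19≤30 — dominates P2.
Others (P1, P3, P4, P5, P6, P7, P8, P9) are each worse than P2 on at least one objective.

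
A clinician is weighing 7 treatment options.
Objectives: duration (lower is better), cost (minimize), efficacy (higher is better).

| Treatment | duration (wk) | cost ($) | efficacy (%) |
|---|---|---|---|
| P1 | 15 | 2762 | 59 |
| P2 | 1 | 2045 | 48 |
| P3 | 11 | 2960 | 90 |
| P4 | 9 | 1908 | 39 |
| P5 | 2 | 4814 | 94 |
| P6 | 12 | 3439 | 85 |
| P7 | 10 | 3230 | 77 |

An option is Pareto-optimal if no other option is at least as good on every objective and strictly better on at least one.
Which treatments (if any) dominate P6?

P3: duration 11≤12, cost 2960≤3439, efficacy 90≥85 — dominates P6.
Others (P1, P2, P4, P5, P7) are each worse than P6 on at least one objective.

P3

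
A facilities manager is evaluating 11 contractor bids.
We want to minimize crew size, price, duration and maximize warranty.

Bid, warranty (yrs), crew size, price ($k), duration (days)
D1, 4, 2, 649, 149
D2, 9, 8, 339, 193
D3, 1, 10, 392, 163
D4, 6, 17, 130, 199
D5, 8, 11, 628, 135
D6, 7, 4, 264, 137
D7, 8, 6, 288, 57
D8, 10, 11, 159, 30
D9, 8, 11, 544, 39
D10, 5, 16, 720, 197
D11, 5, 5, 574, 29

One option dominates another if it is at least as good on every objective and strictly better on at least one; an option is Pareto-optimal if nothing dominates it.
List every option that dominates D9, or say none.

D8

D8: warranty 10≥8, crew size 11≤11, price 159≤544, duration 30≤39 — dominates D9.
Others (D1, D2, D3, D4, D5, D6, D7, D10, D11) are each worse than D9 on at least one objective.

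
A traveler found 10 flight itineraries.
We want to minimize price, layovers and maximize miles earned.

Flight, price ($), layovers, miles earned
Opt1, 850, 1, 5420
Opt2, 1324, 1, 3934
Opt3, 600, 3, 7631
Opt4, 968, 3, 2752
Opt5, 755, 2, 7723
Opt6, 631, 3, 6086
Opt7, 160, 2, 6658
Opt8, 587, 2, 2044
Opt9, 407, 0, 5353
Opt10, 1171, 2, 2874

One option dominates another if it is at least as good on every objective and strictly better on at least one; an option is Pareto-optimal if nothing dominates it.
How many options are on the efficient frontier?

5

Opt1: not dominated.
Opt2: dominated by Opt1 (price 850≤1324, layovers 1≤1, miles earned 5420≥3934).
Opt3: not dominated.
Opt4: dominated by Opt1 (price 850≤968, layovers 1≤3, miles earned 5420≥2752).
Opt5: not dominated (best miles earned).
Opt6: dominated by Opt3 (price 600≤631, layovers 3≤3, miles earned 7631≥6086).
Opt7: not dominated (best price).
Opt8: dominated by Opt7 (price 160≤587, layovers 2≤2, miles earned 6658≥2044).
Opt9: not dominated (best layovers).
Opt10: dominated by Opt1 (price 850≤1171, layovers 1≤2, miles earned 5420≥2874).
Pareto-optimal: Opt1, Opt3, Opt5, Opt7, Opt9 → 5.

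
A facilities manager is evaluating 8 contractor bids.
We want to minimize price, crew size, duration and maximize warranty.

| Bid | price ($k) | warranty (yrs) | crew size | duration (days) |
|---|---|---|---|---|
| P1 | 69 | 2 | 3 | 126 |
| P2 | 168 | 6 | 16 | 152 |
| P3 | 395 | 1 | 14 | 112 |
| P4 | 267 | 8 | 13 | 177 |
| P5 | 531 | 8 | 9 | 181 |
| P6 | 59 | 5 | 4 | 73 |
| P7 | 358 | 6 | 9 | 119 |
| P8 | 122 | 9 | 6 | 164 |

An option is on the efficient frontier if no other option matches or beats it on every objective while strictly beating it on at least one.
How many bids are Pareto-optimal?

5

P1: not dominated (best crew size).
P2: not dominated.
P3: dominated by P6 (price 59≤395, warranty 5≥1, crew size 4≤14, duration 73≤112).
P4: dominated by P8 (price 122≤267, warranty 9≥8, crew size 6≤13, duration 164≤177).
P5: dominated by P8 (price 122≤531, warranty 9≥8, crew size 6≤9, duration 164≤181).
P6: not dominated (best price).
P7: not dominated.
P8: not dominated (best warranty).
Pareto-optimal: P1, P2, P6, P7, P8 → 5.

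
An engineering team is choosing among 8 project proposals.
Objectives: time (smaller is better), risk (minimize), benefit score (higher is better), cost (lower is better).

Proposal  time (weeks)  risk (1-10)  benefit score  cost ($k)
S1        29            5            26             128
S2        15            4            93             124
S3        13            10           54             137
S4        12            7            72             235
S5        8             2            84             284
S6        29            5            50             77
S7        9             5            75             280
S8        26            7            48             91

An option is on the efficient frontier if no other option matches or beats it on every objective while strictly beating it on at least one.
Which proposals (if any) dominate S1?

S2, S6

S2: time 15≤29, risk 4≤5, benefit score 93≥26, cost 124≤128 — dominates S1.
S6: time 29≤29, risk 5≤5, benefit score 50≥26, cost 77≤128 — dominates S1.
Others (S3, S4, S5, S7, S8) are each worse than S1 on at least one objective.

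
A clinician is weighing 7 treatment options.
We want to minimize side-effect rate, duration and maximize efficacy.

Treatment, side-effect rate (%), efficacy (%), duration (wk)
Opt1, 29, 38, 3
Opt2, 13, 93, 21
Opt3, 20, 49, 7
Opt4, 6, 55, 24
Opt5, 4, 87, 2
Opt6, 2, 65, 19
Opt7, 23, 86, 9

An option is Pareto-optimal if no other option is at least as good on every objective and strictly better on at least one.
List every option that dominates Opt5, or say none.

none

Opt1: worse on side-effect rate (29 vs 4).
Opt2: worse on side-effect rate (13 vs 4).
Opt3: worse on side-effect rate (20 vs 4).
Opt4: worse on side-effect rate (6 vs 4).
Opt6: worse on efficacy (65 vs 87).
Opt7: worse on side-effect rate (23 vs 4).
No option dominates Opt5.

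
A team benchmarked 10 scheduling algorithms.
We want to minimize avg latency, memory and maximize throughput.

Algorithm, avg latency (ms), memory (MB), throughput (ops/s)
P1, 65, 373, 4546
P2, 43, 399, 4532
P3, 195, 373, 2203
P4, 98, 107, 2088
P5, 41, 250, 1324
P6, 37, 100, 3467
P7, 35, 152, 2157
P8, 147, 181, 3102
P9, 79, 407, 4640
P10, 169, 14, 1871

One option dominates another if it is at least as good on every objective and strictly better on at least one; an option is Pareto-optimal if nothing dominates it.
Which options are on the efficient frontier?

P1: not dominated.
P2: not dominated.
P3: dominated by P1 (avg latency 65≤195, memory 373≤373, throughput 4546≥2203).
P4: dominated by P6 (avg latency 37≤98, memory 100≤107, throughput 3467≥2088).
P5: dominated by P6 (avg latency 37≤41, memory 100≤250, throughput 3467≥1324).
P6: not dominated.
P7: not dominated (best avg latency).
P8: dominated by P6 (avg latency 37≤147, memory 100≤181, throughput 3467≥3102).
P9: not dominated (best throughput).
P10: not dominated (best memory).

P1, P2, P6, P7, P9, P10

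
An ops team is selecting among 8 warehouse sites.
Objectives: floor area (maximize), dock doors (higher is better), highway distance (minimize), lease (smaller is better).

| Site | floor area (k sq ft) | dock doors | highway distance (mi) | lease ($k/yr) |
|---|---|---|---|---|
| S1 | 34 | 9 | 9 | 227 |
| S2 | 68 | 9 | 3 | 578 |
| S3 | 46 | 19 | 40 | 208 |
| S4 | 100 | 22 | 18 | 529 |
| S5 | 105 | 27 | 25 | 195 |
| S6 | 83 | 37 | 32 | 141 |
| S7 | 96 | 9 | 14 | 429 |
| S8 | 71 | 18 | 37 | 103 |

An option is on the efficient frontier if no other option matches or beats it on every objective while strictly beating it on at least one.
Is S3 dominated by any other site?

Yes

S5 vs S3: floor area 105≥46, dock doors 27≥19, highway distance 25≤40, lease 195≤208 — S5 is at least as good on every objective and strictly better on at least one, so S5 dominates S3.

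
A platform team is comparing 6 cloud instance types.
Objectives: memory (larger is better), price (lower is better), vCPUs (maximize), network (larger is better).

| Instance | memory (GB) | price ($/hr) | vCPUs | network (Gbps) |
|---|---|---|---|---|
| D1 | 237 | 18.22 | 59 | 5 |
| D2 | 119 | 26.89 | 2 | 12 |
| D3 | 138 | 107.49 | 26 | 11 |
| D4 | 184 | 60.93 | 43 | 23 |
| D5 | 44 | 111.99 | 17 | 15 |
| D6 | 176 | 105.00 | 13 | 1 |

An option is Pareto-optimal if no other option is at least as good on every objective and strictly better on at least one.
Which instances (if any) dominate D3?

D4: memory 184≥138, price 60.93≤107.49, vCPUs 43≥26, network 23≥11 — dominates D3.
Others (D1, D2, D5, D6) are each worse than D3 on at least one objective.

D4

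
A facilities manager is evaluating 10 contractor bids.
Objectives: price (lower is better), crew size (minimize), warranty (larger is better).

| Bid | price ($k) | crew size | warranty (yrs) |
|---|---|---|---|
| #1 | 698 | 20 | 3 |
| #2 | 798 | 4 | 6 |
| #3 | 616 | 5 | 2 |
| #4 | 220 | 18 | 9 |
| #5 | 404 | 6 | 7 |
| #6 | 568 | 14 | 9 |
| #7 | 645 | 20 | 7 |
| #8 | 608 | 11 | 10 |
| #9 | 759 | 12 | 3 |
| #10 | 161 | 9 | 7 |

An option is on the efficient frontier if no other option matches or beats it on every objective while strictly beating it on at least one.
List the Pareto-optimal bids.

#2, #3, #4, #5, #6, #8, #10

#1: dominated by #4 (price 220≤698, crew size 18≤20, warranty 9≥3).
#2: not dominated (best crew size).
#3: not dominated.
#4: not dominated.
#5: not dominated.
#6: not dominated.
#7: dominated by #4 (price 220≤645, crew size 18≤20, warranty 9≥7).
#8: not dominated (best warranty).
#9: dominated by #5 (price 404≤759, crew size 6≤12, warranty 7≥3).
#10: not dominated (best price).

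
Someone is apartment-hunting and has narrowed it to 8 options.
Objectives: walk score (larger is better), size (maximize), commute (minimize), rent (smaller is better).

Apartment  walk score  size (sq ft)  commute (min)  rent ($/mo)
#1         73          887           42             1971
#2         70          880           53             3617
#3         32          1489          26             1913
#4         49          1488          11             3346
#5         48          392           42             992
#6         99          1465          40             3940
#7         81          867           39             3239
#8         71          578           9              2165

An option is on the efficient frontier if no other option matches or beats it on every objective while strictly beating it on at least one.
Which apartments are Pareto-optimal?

#1, #3, #4, #5, #6, #7, #8

#1: not dominated.
#2: dominated by #1 (walk score 73≥70, size 887≥880, commute 42≤53, rent 1971≤3617).
#3: not dominated (best size).
#4: not dominated.
#5: not dominated (best rent).
#6: not dominated (best walk score).
#7: not dominated.
#8: not dominated (best commute).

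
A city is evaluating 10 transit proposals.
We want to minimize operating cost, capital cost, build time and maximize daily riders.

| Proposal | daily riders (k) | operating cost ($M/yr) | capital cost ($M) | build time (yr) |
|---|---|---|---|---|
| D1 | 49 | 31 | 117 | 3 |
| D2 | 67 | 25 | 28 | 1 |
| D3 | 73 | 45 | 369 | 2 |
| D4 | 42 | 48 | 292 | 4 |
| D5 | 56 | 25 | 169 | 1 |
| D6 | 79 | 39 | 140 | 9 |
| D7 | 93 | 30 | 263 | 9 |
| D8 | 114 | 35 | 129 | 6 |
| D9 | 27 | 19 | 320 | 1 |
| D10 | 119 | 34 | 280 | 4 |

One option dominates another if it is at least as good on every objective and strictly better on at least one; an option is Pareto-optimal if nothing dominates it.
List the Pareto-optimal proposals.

D1: dominated by D2 (daily riders 67≥49, operating cost 25≤31, capital cost 28≤117, build time 1≤3).
D2: not dominated (best capital cost).
D3: not dominated.
D4: dominated by D1 (daily riders 49≥42, operating cost 31≤48, capital cost 117≤292, build time 3≤4).
D5: dominated by D2 (daily riders 67≥56, operating cost 25≤25, capital cost 28≤169, build time 1≤1).
D6: dominated by D8 (daily riders 114≥79, operating cost 35≤39, capital cost 129≤140, build time 6≤9).
D7: not dominated.
D8: not dominated.
D9: not dominated (best operating cost).
D10: not dominated (best daily riders).

D2, D3, D7, D8, D9, D10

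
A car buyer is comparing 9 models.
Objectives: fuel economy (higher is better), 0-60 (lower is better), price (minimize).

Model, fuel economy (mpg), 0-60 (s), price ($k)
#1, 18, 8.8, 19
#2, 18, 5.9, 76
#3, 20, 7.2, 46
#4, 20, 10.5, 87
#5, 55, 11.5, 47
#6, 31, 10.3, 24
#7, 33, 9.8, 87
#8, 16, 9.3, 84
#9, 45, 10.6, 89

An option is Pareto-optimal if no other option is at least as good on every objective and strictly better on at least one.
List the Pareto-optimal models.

#1: not dominated (best price).
#2: not dominated (best 0-60).
#3: not dominated.
#4: dominated by #3 (fuel economy 20≥20, 0-60 7.2≤10.5, price 46≤87).
#5: not dominated (best fuel economy).
#6: not dominated.
#7: not dominated.
#8: dominated by #1 (fuel economy 18≥16, 0-60 8.8≤9.3, price 19≤84).
#9: not dominated.

#1, #2, #3, #5, #6, #7, #9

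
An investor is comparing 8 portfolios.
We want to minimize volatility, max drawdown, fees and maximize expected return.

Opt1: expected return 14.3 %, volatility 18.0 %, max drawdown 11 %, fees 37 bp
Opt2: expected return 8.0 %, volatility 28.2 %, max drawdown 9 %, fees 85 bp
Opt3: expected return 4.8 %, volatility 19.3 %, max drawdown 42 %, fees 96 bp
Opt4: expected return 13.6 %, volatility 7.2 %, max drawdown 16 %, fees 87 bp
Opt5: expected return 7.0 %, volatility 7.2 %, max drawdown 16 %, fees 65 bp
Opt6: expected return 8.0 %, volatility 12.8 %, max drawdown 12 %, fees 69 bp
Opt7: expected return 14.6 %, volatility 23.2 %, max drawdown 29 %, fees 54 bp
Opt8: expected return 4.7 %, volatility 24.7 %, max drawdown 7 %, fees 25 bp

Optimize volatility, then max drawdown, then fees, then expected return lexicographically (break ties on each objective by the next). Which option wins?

First minimize volatility: best is 7.2, kept {Opt4, Opt5}.
Then minimize max drawdown: best is 16, kept {Opt4, Opt5}.
Then minimize fees: best is 65, kept {Opt5}.

Opt5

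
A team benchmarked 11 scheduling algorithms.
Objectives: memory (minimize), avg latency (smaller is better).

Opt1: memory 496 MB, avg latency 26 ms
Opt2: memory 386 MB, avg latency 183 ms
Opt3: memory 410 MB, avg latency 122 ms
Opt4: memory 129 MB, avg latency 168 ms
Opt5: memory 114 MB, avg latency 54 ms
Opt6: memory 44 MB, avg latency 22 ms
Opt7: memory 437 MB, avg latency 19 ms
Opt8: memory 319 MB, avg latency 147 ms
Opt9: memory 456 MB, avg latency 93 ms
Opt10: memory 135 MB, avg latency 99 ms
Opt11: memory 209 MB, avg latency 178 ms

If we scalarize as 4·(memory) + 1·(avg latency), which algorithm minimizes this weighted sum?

Opt6

Opt1: 4·496 + 1·26 = 2010
Opt2: 4·386 + 1·183 = 1727
Opt3: 4·410 + 1·122 = 1762
Opt4: 4·129 + 1·168 = 684
Opt5: 4·114 + 1·54 = 510
Opt6: 4·44 + 1·22 = 198
Opt7: 4·437 + 1·19 = 1767
Opt8: 4·319 + 1·147 = 1423
Opt9: 4·456 + 1·93 = 1917
Opt10: 4·135 + 1·99 = 639
Opt11: 4·209 + 1·178 = 1014
Lowest: Opt6 at 198.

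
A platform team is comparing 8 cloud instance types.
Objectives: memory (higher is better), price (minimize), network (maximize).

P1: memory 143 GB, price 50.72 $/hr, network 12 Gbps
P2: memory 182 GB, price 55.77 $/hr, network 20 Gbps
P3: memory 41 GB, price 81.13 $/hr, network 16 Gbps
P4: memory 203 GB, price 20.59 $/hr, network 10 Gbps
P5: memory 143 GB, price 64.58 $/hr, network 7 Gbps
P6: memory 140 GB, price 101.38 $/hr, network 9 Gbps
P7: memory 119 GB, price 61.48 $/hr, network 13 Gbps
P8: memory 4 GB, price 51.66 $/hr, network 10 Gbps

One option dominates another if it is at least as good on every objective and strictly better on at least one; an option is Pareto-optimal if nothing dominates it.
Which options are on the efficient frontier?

P1: not dominated.
P2: not dominated (best network).
P3: dominated by P2 (memory 182≥41, price 55.77≤81.13, network 20≥16).
P4: not dominated (best memory).
P5: dominated by P1 (memory 143≥143, price 50.72≤64.58, network 12≥7).
P6: dominated by P1 (memory 143≥140, price 50.72≤101.38, network 12≥9).
P7: dominated by P2 (memory 182≥119, price 55.77≤61.48, network 20≥13).
P8: dominated by P1 (memory 143≥4, price 50.72≤51.66, network 12≥10).

P1, P2, P4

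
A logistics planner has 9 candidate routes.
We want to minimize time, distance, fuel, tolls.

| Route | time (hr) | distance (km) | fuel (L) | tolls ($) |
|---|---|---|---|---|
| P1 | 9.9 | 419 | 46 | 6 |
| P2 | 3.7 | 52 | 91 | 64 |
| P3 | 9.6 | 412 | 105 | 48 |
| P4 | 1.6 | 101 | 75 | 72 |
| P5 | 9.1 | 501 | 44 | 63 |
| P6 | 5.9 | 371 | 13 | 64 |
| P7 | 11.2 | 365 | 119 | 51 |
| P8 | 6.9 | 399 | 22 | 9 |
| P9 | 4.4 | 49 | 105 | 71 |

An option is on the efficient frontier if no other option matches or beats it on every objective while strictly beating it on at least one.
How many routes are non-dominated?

P1: not dominated (best tolls).
P2: not dominated.
P3: dominated by P8 (time 6.9≤9.6, distance 399≤412, fuel 22≤105, tolls 9≤48).
P4: not dominated (best time).
P5: dominated by P8 (time 6.9≤9.1, distance 399≤501, fuel 22≤44, tolls 9≤63).
P6: not dominated (best fuel).
P7: not dominated.
P8: not dominated.
P9: not dominated (best distance).
Pareto-optimal: P1, P2, P4, P6, P7, P8, P9 → 7.

7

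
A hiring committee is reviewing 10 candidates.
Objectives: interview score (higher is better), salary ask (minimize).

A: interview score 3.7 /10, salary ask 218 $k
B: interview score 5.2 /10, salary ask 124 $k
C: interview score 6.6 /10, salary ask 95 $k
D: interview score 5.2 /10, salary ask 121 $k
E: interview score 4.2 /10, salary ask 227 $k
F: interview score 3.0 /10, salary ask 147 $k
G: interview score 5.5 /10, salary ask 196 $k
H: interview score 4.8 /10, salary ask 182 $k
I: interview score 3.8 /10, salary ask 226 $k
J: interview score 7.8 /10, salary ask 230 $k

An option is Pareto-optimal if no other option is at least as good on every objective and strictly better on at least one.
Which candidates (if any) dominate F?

B, C, D

B: interview score 5.2≥3.0, salary ask 124≤147 — dominates F.
C: interview score 6.6≥3.0, salary ask 95≤147 — dominates F.
D: interview score 5.2≥3.0, salary ask 121≤147 — dominates F.
Others (A, E, G, H, I, J) are each worse than F on at least one objective.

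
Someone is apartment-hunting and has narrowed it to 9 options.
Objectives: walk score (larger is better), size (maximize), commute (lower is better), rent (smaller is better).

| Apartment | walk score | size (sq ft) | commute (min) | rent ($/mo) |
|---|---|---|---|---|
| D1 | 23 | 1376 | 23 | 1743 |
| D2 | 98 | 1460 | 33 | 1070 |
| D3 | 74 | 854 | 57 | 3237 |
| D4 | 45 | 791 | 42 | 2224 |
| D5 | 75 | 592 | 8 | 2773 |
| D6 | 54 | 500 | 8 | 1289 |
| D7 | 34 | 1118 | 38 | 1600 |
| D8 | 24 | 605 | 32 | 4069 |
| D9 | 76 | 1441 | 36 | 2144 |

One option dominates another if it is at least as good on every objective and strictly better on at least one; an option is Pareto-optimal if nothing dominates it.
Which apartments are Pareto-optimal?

D1, D2, D5, D6, D8

D1: not dominated.
D2: not dominated (best walk score).
D3: dominated by D2 (walk score 98≥74, size 1460≥854, commute 33≤57, rent 1070≤3237).
D4: dominated by D2 (walk score 98≥45, size 1460≥791, commute 33≤42, rent 1070≤2224).
D5: not dominated.
D6: not dominated.
D7: dominated by D2 (walk score 98≥34, size 1460≥1118, commute 33≤38, rent 1070≤1600).
D8: not dominated.
D9: dominated by D2 (walk score 98≥76, size 1460≥1441, commute 33≤36, rent 1070≤2144).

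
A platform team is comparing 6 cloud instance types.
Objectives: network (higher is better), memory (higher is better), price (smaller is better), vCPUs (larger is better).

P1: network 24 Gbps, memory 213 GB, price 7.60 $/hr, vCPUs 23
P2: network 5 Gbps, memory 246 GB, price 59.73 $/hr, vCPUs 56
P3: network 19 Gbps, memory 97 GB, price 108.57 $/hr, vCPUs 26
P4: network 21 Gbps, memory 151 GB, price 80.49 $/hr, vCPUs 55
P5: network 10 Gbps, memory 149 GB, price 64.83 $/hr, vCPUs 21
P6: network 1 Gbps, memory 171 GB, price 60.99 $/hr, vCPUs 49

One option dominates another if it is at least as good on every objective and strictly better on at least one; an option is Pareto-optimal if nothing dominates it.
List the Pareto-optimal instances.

P1, P2, P4

P1: not dominated (best network).
P2: not dominated (best memory).
P3: dominated by P4 (network 21≥19, memory 151≥97, price 80.49≤108.57, vCPUs 55≥26).
P4: not dominated.
P5: dominated by P1 (network 24≥10, memory 213≥149, price 7.60≤64.83, vCPUs 23≥21).
P6: dominated by P2 (network 5≥1, memory 246≥171, price 59.73≤60.99, vCPUs 56≥49).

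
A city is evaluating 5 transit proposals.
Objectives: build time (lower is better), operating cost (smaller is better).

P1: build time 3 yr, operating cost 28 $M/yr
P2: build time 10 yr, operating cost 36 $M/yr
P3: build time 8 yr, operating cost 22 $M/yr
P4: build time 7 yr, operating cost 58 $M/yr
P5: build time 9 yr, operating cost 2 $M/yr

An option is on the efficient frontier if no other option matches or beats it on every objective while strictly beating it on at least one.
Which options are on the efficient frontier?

P1, P3, P5

P1: not dominated (best build time).
P2: dominated by P1 (build time 3≤10, operating cost 28≤36).
P3: not dominated.
P4: dominated by P1 (build time 3≤7, operating cost 28≤58).
P5: not dominated (best operating cost).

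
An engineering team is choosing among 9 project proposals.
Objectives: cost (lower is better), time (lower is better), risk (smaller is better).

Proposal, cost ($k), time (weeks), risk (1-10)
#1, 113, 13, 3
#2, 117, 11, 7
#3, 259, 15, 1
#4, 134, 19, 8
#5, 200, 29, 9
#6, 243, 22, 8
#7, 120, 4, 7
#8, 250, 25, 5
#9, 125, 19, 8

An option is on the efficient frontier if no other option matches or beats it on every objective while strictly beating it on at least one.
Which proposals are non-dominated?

#1, #2, #3, #7

#1: not dominated (best cost).
#2: not dominated.
#3: not dominated (best risk).
#4: dominated by #1 (cost 113≤134, time 13≤19, risk 3≤8).
#5: dominated by #1 (cost 113≤200, time 13≤29, risk 3≤9).
#6: dominated by #1 (cost 113≤243, time 13≤22, risk 3≤8).
#7: not dominated (best time).
#8: dominated by #1 (cost 113≤250, time 13≤25, risk 3≤5).
#9: dominated by #1 (cost 113≤125, time 13≤19, risk 3≤8).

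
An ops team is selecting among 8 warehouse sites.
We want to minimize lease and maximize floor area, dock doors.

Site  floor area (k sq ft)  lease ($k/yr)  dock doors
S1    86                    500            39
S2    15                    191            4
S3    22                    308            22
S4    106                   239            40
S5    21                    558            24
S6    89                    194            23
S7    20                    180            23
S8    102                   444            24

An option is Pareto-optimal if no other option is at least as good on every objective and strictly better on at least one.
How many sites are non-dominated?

S1: dominated by S4 (floor area 106≥86, lease 239≤500, dock doors 40≥39).
S2: dominated by S7 (floor area 20≥15, lease 180≤191, dock doors 23≥4).
S3: dominated by S4 (floor area 106≥22, lease 239≤308, dock doors 40≥22).
S4: not dominated (best floor area).
S5: dominated by S1 (floor area 86≥21, lease 500≤558, dock doors 39≥24).
S6: not dominated.
S7: not dominated (best lease).
S8: dominated by S4 (floor area 106≥102, lease 239≤444, dock doors 40≥24).
Pareto-optimal: S4, S6, S7 → 3.

3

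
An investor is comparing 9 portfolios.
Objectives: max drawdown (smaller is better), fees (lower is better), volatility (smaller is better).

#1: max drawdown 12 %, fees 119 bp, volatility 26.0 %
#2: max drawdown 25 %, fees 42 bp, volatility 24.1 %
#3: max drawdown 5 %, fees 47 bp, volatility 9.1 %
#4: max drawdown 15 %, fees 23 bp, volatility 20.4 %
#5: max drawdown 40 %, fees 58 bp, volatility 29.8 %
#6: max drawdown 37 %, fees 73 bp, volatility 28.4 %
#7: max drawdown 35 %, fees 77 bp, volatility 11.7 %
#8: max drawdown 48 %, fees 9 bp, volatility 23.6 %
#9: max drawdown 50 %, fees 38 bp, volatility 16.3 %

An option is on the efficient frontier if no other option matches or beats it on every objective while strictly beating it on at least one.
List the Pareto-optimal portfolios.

#3, #4, #8, #9

#1: dominated by #3 (max drawdown 5≤12, fees 47≤119, volatility 9.1≤26.0).
#2: dominated by #4 (max drawdown 15≤25, fees 23≤42, volatility 20.4≤24.1).
#3: not dominated (best max drawdown).
#4: not dominated.
#5: dominated by #2 (max drawdown 25≤40, fees 42≤58, volatility 24.1≤29.8).
#6: dominated by #2 (max drawdown 25≤37, fees 42≤73, volatility 24.1≤28.4).
#7: dominated by #3 (max drawdown 5≤35, fees 47≤77, volatility 9.1≤11.7).
#8: not dominated (best fees).
#9: not dominated.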